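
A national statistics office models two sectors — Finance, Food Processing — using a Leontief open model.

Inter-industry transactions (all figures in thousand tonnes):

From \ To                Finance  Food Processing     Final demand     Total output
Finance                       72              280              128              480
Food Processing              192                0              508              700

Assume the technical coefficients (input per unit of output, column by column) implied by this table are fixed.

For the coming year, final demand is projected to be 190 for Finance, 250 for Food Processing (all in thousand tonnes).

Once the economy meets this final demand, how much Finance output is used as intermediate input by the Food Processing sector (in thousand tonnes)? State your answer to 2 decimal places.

z_12 = 167.25

Technical coefficients a_ij = z_ij / X_j:
  a_11 = 72/480 = 0.15, a_21 = 192/480 = 0.40
  a_12 = 280/700 = 0.40, a_22 = 0/700 = 0.00
I − A =
  [   0.85    -0.40]
  [  -0.40     1.00]
det(I−A) = (0.85)(1.00) − (-0.40)(-0.40) = 0.6900
adj(I−A) = [[1.00, 0.40], [0.40, 0.85]]
(I − A)⁻¹ = adj(I−A) / det(I−A) ≈
  [   1.4493     0.5797]
  [   0.5797     1.2319]
First solve x = (I − A)⁻¹ d = adj(I−A)·d / det(I−A); in particular x_2 = (0.40·190 + 0.85·250) / 0.6900 = 288.50 / 0.6900 ≈ 418.1159.
Intermediate flow from 1 to 2: z_12 = a_12 · x_2 = 0.40 × 288.50 / 0.6900 = 115.40 / 0.6900 ≈ 167.25.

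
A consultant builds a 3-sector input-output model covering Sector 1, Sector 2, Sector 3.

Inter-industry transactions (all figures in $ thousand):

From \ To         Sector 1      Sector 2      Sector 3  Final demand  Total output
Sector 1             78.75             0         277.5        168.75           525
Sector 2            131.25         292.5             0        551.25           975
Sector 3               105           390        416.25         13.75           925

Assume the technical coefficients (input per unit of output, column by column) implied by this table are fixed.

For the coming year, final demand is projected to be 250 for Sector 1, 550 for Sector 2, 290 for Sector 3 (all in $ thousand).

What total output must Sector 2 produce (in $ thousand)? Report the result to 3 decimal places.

x_2 = 1097.943

Technical coefficients a_ij = z_ij / X_j:
  a_11 = 78.75/525 = 0.15, a_21 = 131.25/525 = 0.25, a_31 = 105/525 = 0.20
  a_12 = 0/975 = 0.00, a_22 = 292.5/975 = 0.30, a_32 = 390/975 = 0.40
  a_13 = 277.5/925 = 0.30, a_23 = 0/925 = 0.00, a_33 = 416.25/925 = 0.45
I − A =
  [   0.85     0.00    -0.30]
  [  -0.25     0.70     0.00]
  [  -0.20    -0.40     0.55]
Cofactors of I−A, C_ij = (−1)^(i+j)·(minor ij) (rows/columns in the sector order above):
  C_11 = (0.70)(0.55) − (0.00)(-0.40) = 0.3850
  C_12 = −[(-0.25)(0.55) − (0.00)(-0.20)] = 0.1375
  C_13 = (-0.25)(-0.40) − (0.70)(-0.20) = 0.2400
  C_21 = −[(0.00)(0.55) − (-0.30)(-0.40)] = 0.1200
  C_22 = (0.85)(0.55) − (-0.30)(-0.20) = 0.4075
  C_23 = −[(0.85)(-0.40) − (0.00)(-0.20)] = 0.3400
  C_31 = (0.00)(0.00) − (-0.30)(0.70) = 0.2100
  C_32 = −[(0.85)(0.00) − (-0.30)(-0.25)] = 0.0750
  C_33 = (0.85)(0.70) − (0.00)(-0.25) = 0.5950
det(I−A) = Σ_j (I−A)_1j·C_1j = (0.85)(0.3850) + (0.00)(0.1375) + (-0.30)(0.2400) = 0.25525
adj(I−A) = Cᵀ =
  [ 0.3850   0.1200   0.2100]
  [ 0.1375   0.4075   0.0750]
  [ 0.2400   0.3400   0.5950]
(I − A)⁻¹ = adj(I−A) / det(I−A) ≈
  [   1.5083     0.4701     0.8227]
  [   0.5387     1.5965     0.2938]
  [   0.9403     1.3320     2.3310]
x = (I − A)⁻¹ d = adj(I−A)·d / det(I−A), with det(I−A) = 0.25525:
  x_1 = (0.3850·250 + 0.1200·550 + 0.2100·290) / 0.25525 = 223.15 / 0.25525 ≈ 874.241
  x_2 = (0.1375·250 + 0.4075·550 + 0.0750·290) / 0.25525 = 280.25 / 0.25525 ≈ 1097.943
  x_3 = (0.2400·250 + 0.3400·550 + 0.5950·290) / 0.25525 = 419.55 / 0.25525 ≈ 1643.683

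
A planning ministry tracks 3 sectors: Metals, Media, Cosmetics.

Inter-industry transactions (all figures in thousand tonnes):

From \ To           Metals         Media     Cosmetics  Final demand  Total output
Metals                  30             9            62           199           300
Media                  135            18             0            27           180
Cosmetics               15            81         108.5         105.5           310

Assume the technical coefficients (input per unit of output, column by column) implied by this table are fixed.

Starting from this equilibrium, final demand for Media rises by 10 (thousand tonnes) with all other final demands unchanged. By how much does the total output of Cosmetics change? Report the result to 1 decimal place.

Δx_3 = 8.8

Technical coefficients a_ij = z_ij / X_j:
  a_11 = 30/300 = 0.10, a_21 = 135/300 = 0.45, a_31 = 15/300 = 0.05
  a_12 = 9/180 = 0.05, a_22 = 18/180 = 0.10, a_32 = 81/180 = 0.45
  a_13 = 62/310 = 0.20, a_23 = 0/310 = 0.00, a_33 = 108.5/310 = 0.35
I − A =
  [   0.90    -0.05    -0.20]
  [  -0.45     0.90     0.00]
  [  -0.05    -0.45     0.65]
Cofactors of I−A, C_ij = (−1)^(i+j)·(minor ij) (rows/columns in the sector order above):
  C_11 = (0.90)(0.65) − (0.00)(-0.45) = 0.5850
  C_12 = −[(-0.45)(0.65) − (0.00)(-0.05)] = 0.2925
  C_13 = (-0.45)(-0.45) − (0.90)(-0.05) = 0.2475
  C_21 = −[(-0.05)(0.65) − (-0.20)(-0.45)] = 0.1225
  C_22 = (0.90)(0.65) − (-0.20)(-0.05) = 0.5750
  C_23 = −[(0.90)(-0.45) − (-0.05)(-0.05)] = 0.4075
  C_31 = (-0.05)(0.00) − (-0.20)(0.90) = 0.1800
  C_32 = −[(0.90)(0.00) − (-0.20)(-0.45)] = 0.0900
  C_33 = (0.90)(0.90) − (-0.05)(-0.45) = 0.7875
det(I−A) = Σ_j (I−A)_1j·C_1j = (0.90)(0.5850) + (-0.05)(0.2925) + (-0.20)(0.2475) = 0.462375
adj(I−A) = Cᵀ =
  [ 0.5850   0.1225   0.1800]
  [ 0.2925   0.5750   0.0900]
  [ 0.2475   0.4075   0.7875]
(I − A)⁻¹ = adj(I−A) / det(I−A) ≈
  [   1.2652     0.2649     0.3893]
  [   0.6326     1.2436     0.1946]
  [   0.5353     0.8813     1.7032]
Δx = (I − A)⁻¹ Δd with Δd having +10 in the Media component and 0 elsewhere.
So Δx_3 = L_32 · (+10), where L_32 = adj(I−A)_32 / det(I−A) = 0.4075 / 0.462375.
Δx_3 = 0.4075 × (+10) / 0.462375 = 4.075 / 0.462375 ≈ 8.8.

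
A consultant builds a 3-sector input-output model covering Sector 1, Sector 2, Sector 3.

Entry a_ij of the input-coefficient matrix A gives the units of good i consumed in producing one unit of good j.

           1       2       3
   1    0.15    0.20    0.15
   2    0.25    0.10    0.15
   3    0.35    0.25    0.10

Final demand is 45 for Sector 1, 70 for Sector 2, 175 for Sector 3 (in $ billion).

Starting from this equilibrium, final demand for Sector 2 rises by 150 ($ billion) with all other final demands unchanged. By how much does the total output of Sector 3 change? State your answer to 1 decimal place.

I − A =
  [   0.85    -0.20    -0.15]
  [  -0.25     0.90    -0.15]
  [  -0.35    -0.25     0.90]
Cofactors of I−A, C_ij = (−1)^(i+j)·(minor ij) (rows/columns in the sector order above):
  C_11 = (0.90)(0.90) − (-0.15)(-0.25) = 0.7725
  C_12 = −[(-0.25)(0.90) − (-0.15)(-0.35)] = 0.2775
  C_13 = (-0.25)(-0.25) − (0.90)(-0.35) = 0.3775
  C_21 = −[(-0.20)(0.90) − (-0.15)(-0.25)] = 0.2175
  C_22 = (0.85)(0.90) − (-0.15)(-0.35) = 0.7125
  C_23 = −[(0.85)(-0.25) − (-0.20)(-0.35)] = 0.2825
  C_31 = (-0.20)(-0.15) − (-0.15)(0.90) = 0.1650
  C_32 = −[(0.85)(-0.15) − (-0.15)(-0.25)] = 0.1650
  C_33 = (0.85)(0.90) − (-0.20)(-0.25) = 0.7150
det(I−A) = Σ_j (I−A)_1j·C_1j = (0.85)(0.7725) + (-0.20)(0.2775) + (-0.15)(0.3775) = 0.5445
adj(I−A) = Cᵀ =
  [ 0.7725   0.2175   0.1650]
  [ 0.2775   0.7125   0.1650]
  [ 0.3775   0.2825   0.7150]
(I − A)⁻¹ = adj(I−A) / det(I−A) ≈
  [   1.4187     0.3994     0.3030]
  [   0.5096     1.3085     0.3030]
  [   0.6933     0.5188     1.3131]
Δx = (I − A)⁻¹ Δd with Δd having +150 in the Sector 2 component and 0 elsewhere.
So Δx_3 = L_32 · (+150), where L_32 = adj(I−A)_32 / det(I−A) = 0.2825 / 0.5445.
Δx_3 = 0.2825 × (+150) / 0.5445 = 42.375 / 0.5445 ≈ 77.8.

Δx_3 = 77.8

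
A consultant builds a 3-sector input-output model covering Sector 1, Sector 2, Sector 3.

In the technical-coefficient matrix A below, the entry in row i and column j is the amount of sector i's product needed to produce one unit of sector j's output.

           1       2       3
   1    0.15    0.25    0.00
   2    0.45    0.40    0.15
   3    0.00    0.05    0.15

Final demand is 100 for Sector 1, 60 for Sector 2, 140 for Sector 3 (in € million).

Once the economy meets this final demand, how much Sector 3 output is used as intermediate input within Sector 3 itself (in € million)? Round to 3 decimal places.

I − A =
  [   0.85    -0.25     0.00]
  [  -0.45     0.60    -0.15]
  [   0.00    -0.05     0.85]
Cofactors of I−A, C_ij = (−1)^(i+j)·(minor ij) (rows/columns in the sector order above):
  C_11 = (0.60)(0.85) − (-0.15)(-0.05) = 0.5025
  C_12 = −[(-0.45)(0.85) − (-0.15)(0.00)] = 0.3825
  C_13 = (-0.45)(-0.05) − (0.60)(0.00) = 0.0225
  C_21 = −[(-0.25)(0.85) − (0.00)(-0.05)] = 0.2125
  C_22 = (0.85)(0.85) − (0.00)(0.00) = 0.7225
  C_23 = −[(0.85)(-0.05) − (-0.25)(0.00)] = 0.0425
  C_31 = (-0.25)(-0.15) − (0.00)(0.60) = 0.0375
  C_32 = −[(0.85)(-0.15) − (0.00)(-0.45)] = 0.1275
  C_33 = (0.85)(0.60) − (-0.25)(-0.45) = 0.3975
det(I−A) = Σ_j (I−A)_1j·C_1j = (0.85)(0.5025) + (-0.25)(0.3825) + (0.00)(0.0225) = 0.3315
adj(I−A) = Cᵀ =
  [ 0.5025   0.2125   0.0375]
  [ 0.3825   0.7225   0.1275]
  [ 0.0225   0.0425   0.3975]
(I − A)⁻¹ = adj(I−A) / det(I−A) ≈
  [   1.5158     0.6410     0.1131]
  [   1.1538     2.1795     0.3846]
  [   0.0679     0.1282     1.1991]
First solve x = (I − A)⁻¹ d = adj(I−A)·d / det(I−A); in particular x_3 = (0.0225·100 + 0.0425·60 + 0.3975·140) / 0.3315 = 60.45 / 0.3315 ≈ 182.35294.
Intermediate flow from 3 to 3: z_33 = a_33 · x_3 = 0.15 × 60.45 / 0.3315 = 9.0675 / 0.3315 ≈ 27.353.

z_33 = 27.353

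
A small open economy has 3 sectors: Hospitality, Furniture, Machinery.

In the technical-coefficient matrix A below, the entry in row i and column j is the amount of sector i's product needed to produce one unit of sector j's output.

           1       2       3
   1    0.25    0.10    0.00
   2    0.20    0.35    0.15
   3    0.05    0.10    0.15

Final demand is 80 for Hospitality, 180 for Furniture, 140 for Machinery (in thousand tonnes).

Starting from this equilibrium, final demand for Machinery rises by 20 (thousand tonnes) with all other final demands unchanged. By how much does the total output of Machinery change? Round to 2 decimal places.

Δx_3 = 24.26

I − A =
  [   0.75    -0.10     0.00]
  [  -0.20     0.65    -0.15]
  [  -0.05    -0.10     0.85]
Cofactors of I−A, C_ij = (−1)^(i+j)·(minor ij) (rows/columns in the sector order above):
  C_11 = (0.65)(0.85) − (-0.15)(-0.10) = 0.5375
  C_12 = −[(-0.20)(0.85) − (-0.15)(-0.05)] = 0.1775
  C_13 = (-0.20)(-0.10) − (0.65)(-0.05) = 0.0525
  C_21 = −[(-0.10)(0.85) − (0.00)(-0.10)] = 0.0850
  C_22 = (0.75)(0.85) − (0.00)(-0.05) = 0.6375
  C_23 = −[(0.75)(-0.10) − (-0.10)(-0.05)] = 0.0800
  C_31 = (-0.10)(-0.15) − (0.00)(0.65) = 0.0150
  C_32 = −[(0.75)(-0.15) − (0.00)(-0.20)] = 0.1125
  C_33 = (0.75)(0.65) − (-0.10)(-0.20) = 0.4675
det(I−A) = Σ_j (I−A)_1j·C_1j = (0.75)(0.5375) + (-0.10)(0.1775) + (0.00)(0.0525) = 0.385375
adj(I−A) = Cᵀ =
  [ 0.5375   0.0850   0.0150]
  [ 0.1775   0.6375   0.1125]
  [ 0.0525   0.0800   0.4675]
(I − A)⁻¹ = adj(I−A) / det(I−A) ≈
  [   1.3947     0.2206     0.0389]
  [   0.4606     1.6542     0.2919]
  [   0.1362     0.2076     1.2131]
Δx = (I − A)⁻¹ Δd with Δd having +20 in the Machinery component and 0 elsewhere.
So Δx_3 = L_33 · (+20), where L_33 = adj(I−A)_33 / det(I−A) = 0.4675 / 0.385375.
Δx_3 = 0.4675 × (+20) / 0.385375 = 9.35 / 0.385375 ≈ 24.26.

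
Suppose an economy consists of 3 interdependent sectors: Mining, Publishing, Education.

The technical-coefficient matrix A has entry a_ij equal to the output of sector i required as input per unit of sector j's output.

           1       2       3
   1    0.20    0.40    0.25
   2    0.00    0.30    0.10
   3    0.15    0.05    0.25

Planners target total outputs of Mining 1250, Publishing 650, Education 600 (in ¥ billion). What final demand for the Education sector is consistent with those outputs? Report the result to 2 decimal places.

I − A =
  [   0.80    -0.40    -0.25]
  [   0.00     0.70    -0.10]
  [  -0.15    -0.05     0.75]
d = (I − A) x:
  d_1 = (+0.80)·1250 + (-0.40)·650 + (-0.25)·600 = 590.00
  d_2 = (+0.00)·1250 + (+0.70)·650 + (-0.10)·600 = 395.00
  d_3 = (-0.15)·1250 + (-0.05)·650 + (+0.75)·600 = 230.00

d_3 = 230.00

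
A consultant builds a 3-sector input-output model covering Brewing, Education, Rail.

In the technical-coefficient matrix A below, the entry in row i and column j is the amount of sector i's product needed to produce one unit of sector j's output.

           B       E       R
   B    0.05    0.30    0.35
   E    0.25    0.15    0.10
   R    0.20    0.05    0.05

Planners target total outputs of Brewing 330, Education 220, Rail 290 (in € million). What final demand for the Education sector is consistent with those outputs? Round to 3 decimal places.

d_E = 75.500

I − A =
  [   0.95    -0.30    -0.35]
  [  -0.25     0.85    -0.10]
  [  -0.20    -0.05     0.95]
d = (I − A) x:
  d_B = (+0.95)·330 + (-0.30)·220 + (-0.35)·290 = 146.000
  d_E = (-0.25)·330 + (+0.85)·220 + (-0.10)·290 = 75.500
  d_R = (-0.20)·330 + (-0.05)·220 + (+0.95)·290 = 198.500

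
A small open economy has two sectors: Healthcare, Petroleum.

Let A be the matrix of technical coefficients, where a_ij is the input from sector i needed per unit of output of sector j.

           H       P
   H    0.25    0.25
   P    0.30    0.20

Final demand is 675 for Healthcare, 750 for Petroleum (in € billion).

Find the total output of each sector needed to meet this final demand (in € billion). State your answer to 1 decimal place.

I − A =
  [   0.75    -0.25]
  [  -0.30     0.80]
det(I−A) = (0.75)(0.80) − (-0.25)(-0.30) = 0.5250
adj(I−A) = [[0.80, 0.25], [0.30, 0.75]]
(I − A)⁻¹ = adj(I−A) / det(I−A) ≈
  [   1.5238     0.4762]
  [   0.5714     1.4286]
x = (I − A)⁻¹ d = adj(I−A)·d / det(I−A), with det(I−A) = 0.5250:
  x_H = (0.80·675 + 0.25·750) / 0.5250 = 727.50 / 0.5250 ≈ 1385.7
  x_P = (0.30·675 + 0.75·750) / 0.5250 = 765.00 / 0.5250 ≈ 1457.1

x_H = 1385.7, x_P = 1457.1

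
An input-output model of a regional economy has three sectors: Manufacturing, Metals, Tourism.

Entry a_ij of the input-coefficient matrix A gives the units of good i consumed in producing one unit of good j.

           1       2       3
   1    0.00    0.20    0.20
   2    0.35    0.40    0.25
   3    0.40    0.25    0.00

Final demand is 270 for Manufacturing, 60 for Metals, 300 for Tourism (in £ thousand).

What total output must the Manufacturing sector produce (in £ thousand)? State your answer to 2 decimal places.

I − A =
  [   1.00    -0.20    -0.20]
  [  -0.35     0.60    -0.25]
  [  -0.40    -0.25     1.00]
Cofactors of I−A, C_ij = (−1)^(i+j)·(minor ij) (rows/columns in the sector order above):
  C_11 = (0.60)(1.00) − (-0.25)(-0.25) = 0.5375
  C_12 = −[(-0.35)(1.00) − (-0.25)(-0.40)] = 0.4500
  C_13 = (-0.35)(-0.25) − (0.60)(-0.40) = 0.3275
  C_21 = −[(-0.20)(1.00) − (-0.20)(-0.25)] = 0.2500
  C_22 = (1.00)(1.00) − (-0.20)(-0.40) = 0.9200
  C_23 = −[(1.00)(-0.25) − (-0.20)(-0.40)] = 0.3300
  C_31 = (-0.20)(-0.25) − (-0.20)(0.60) = 0.1700
  C_32 = −[(1.00)(-0.25) − (-0.20)(-0.35)] = 0.3200
  C_33 = (1.00)(0.60) − (-0.20)(-0.35) = 0.5300
det(I−A) = Σ_j (I−A)_1j·C_1j = (1.00)(0.5375) + (-0.20)(0.4500) + (-0.20)(0.3275) = 0.3820
adj(I−A) = Cᵀ =
  [ 0.5375   0.2500   0.1700]
  [ 0.4500   0.9200   0.3200]
  [ 0.3275   0.3300   0.5300]
(I − A)⁻¹ = adj(I−A) / det(I−A) ≈
  [   1.4071     0.6545     0.4450]
  [   1.1780     2.4084     0.8377]
  [   0.8573     0.8639     1.3874]
x = (I − A)⁻¹ d = adj(I−A)·d / det(I−A), with det(I−A) = 0.3820:
  x_1 = (0.5375·270 + 0.2500·60 + 0.1700·300) / 0.3820 = 211.125 / 0.3820 ≈ 552.68
  x_2 = (0.4500·270 + 0.9200·60 + 0.3200·300) / 0.3820 = 272.70 / 0.3820 ≈ 713.87
  x_3 = (0.3275·270 + 0.3300·60 + 0.5300·300) / 0.3820 = 267.225 / 0.3820 ≈ 699.54

x_1 = 552.68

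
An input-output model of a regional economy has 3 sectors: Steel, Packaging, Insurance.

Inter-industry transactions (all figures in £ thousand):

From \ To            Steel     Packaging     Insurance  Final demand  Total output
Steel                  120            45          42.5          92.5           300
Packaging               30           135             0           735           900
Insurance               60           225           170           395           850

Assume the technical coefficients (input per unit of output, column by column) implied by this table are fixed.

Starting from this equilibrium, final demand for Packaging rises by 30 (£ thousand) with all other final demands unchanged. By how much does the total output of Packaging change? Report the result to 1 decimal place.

Δx_2 = 35.8

Technical coefficients a_ij = z_ij / X_j:
  a_11 = 120/300 = 0.40, a_21 = 30/300 = 0.10, a_31 = 60/300 = 0.20
  a_12 = 45/900 = 0.05, a_22 = 135/900 = 0.15, a_32 = 225/900 = 0.25
  a_13 = 42.5/850 = 0.05, a_23 = 0/850 = 0.00, a_33 = 170/850 = 0.20
I − A =
  [   0.60    -0.05    -0.05]
  [  -0.10     0.85     0.00]
  [  -0.20    -0.25     0.80]
Cofactors of I−A, C_ij = (−1)^(i+j)·(minor ij) (rows/columns in the sector order above):
  C_11 = (0.85)(0.80) − (0.00)(-0.25) = 0.6800
  C_12 = −[(-0.10)(0.80) − (0.00)(-0.20)] = 0.0800
  C_13 = (-0.10)(-0.25) − (0.85)(-0.20) = 0.1950
  C_21 = −[(-0.05)(0.80) − (-0.05)(-0.25)] = 0.0525
  C_22 = (0.60)(0.80) − (-0.05)(-0.20) = 0.4700
  C_23 = −[(0.60)(-0.25) − (-0.05)(-0.20)] = 0.1600
  C_31 = (-0.05)(0.00) − (-0.05)(0.85) = 0.0425
  C_32 = −[(0.60)(0.00) − (-0.05)(-0.10)] = 0.0050
  C_33 = (0.60)(0.85) − (-0.05)(-0.10) = 0.5050
det(I−A) = Σ_j (I−A)_1j·C_1j = (0.60)(0.6800) + (-0.05)(0.0800) + (-0.05)(0.1950) = 0.39425
adj(I−A) = Cᵀ =
  [ 0.6800   0.0525   0.0425]
  [ 0.0800   0.4700   0.0050]
  [ 0.1950   0.1600   0.5050]
(I − A)⁻¹ = adj(I−A) / det(I−A) ≈
  [   1.7248     0.1332     0.1078]
  [   0.2029     1.1921     0.0127]
  [   0.4946     0.4058     1.2809]
Δx = (I − A)⁻¹ Δd with Δd having +30 in the Packaging component and 0 elsewhere.
So Δx_2 = L_22 · (+30), where L_22 = adj(I−A)_22 / det(I−A) = 0.4700 / 0.39425.
Δx_2 = 0.4700 × (+30) / 0.39425 = 14.10 / 0.39425 ≈ 35.8.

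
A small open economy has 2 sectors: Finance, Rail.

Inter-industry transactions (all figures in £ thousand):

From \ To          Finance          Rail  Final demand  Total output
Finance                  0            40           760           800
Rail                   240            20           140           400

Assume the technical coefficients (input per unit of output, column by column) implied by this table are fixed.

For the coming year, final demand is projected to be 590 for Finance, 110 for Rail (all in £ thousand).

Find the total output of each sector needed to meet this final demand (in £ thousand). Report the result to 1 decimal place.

x_1 = 621.2, x_2 = 312.0

Technical coefficients a_ij = z_ij / X_j:
  a_11 = 0/800 = 0.00, a_21 = 240/800 = 0.30
  a_12 = 40/400 = 0.10, a_22 = 20/400 = 0.05
I − A =
  [   1.00    -0.10]
  [  -0.30     0.95]
det(I−A) = (1.00)(0.95) − (-0.10)(-0.30) = 0.9200
adj(I−A) = [[0.95, 0.10], [0.30, 1.00]]
(I − A)⁻¹ = adj(I−A) / det(I−A) ≈
  [   1.0326     0.1087]
  [   0.3261     1.0870]
x = (I − A)⁻¹ d = adj(I−A)·d / det(I−A), with det(I−A) = 0.9200:
  x_1 = (0.95·590 + 0.10·110) / 0.9200 = 571.50 / 0.9200 ≈ 621.2
  x_2 = (0.30·590 + 1.00·110) / 0.9200 = 287.00 / 0.9200 ≈ 312.0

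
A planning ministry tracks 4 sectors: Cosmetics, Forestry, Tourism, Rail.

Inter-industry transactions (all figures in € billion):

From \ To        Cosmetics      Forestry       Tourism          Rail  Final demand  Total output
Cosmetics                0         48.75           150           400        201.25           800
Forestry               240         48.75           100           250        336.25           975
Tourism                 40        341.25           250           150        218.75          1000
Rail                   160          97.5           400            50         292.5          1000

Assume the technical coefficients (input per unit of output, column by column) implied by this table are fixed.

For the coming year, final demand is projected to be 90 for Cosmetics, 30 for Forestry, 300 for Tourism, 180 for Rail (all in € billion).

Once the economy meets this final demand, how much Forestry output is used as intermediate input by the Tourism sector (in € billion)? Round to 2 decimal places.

z_FT = 77.37

Technical coefficients a_ij = z_ij / X_j:
  a_CC = 0/800 = 0.00, a_FC = 240/800 = 0.30, a_TC = 40/800 = 0.05, a_RC = 160/800 = 0.20
  a_CF = 48.75/975 = 0.05, a_FF = 48.75/975 = 0.05, a_TF = 341.25/975 = 0.35, a_RF = 97.5/975 = 0.10
  a_CT = 150/1000 = 0.15, a_FT = 100/1000 = 0.10, a_TT = 250/1000 = 0.25, a_RT = 400/1000 = 0.40
  a_CR = 400/1000 = 0.40, a_FR = 250/1000 = 0.25, a_TR = 150/1000 = 0.15, a_RR = 50/1000 = 0.05
I − A =
  [   1.00    -0.05    -0.15    -0.40]
  [  -0.30     0.95    -0.10    -0.25]
  [  -0.05    -0.35     0.75    -0.15]
  [  -0.20    -0.10    -0.40     0.95]
Compute the cofactors C_ij = (−1)^(i+j)·(3×3 minor ij) of I−A; the adjugate is their transpose:
adj(I−A) = Cᵀ =
  [ 0.531375   0.170750   0.297375   0.315625]
  [ 0.246000   0.572875   0.285250   0.299375]
  [ 0.194125   0.325375   0.772750   0.289375]
  [ 0.219500   0.233250   0.418000   0.643125]
det(I−A) = Σ_j (I−A)_1j·C_1j = (1.00)(0.531375) + (-0.05)(0.246000) + (-0.15)(0.194125) + (-0.40)(0.219500) = 0.40215625
(I − A)⁻¹ = adj(I−A) / det(I−A) ≈
  [   1.3213     0.4246     0.7395     0.7848]
  [   0.6117     1.4245     0.7093     0.7444]
  [   0.4827     0.8091     1.9215     0.7196]
  [   0.5458     0.5800     1.0394     1.5992]
First solve x = (I − A)⁻¹ d = adj(I−A)·d / det(I−A); in particular x_T = (0.194125·90 + 0.325375·30 + 0.772750·300 + 0.289375·180) / 0.40215625 = 311.145 / 0.40215625 ≈ 773.6918.
Intermediate flow from F to T: z_FT = a_FT · x_T = 0.10 × 311.145 / 0.40215625 = 31.1145 / 0.40215625 ≈ 77.37.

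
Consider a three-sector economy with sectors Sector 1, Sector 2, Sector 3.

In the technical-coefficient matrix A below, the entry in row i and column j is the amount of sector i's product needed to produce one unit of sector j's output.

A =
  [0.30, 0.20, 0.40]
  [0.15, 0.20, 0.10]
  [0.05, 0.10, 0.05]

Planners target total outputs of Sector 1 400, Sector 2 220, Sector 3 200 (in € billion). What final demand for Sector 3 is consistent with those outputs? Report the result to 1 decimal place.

I − A =
  [   0.70    -0.20    -0.40]
  [  -0.15     0.80    -0.10]
  [  -0.05    -0.10     0.95]
d = (I − A) x:
  d_1 = (+0.70)·400 + (-0.20)·220 + (-0.40)·200 = 156.0
  d_2 = (-0.15)·400 + (+0.80)·220 + (-0.10)·200 = 96.0
  d_3 = (-0.05)·400 + (-0.10)·220 + (+0.95)·200 = 148.0

d_3 = 148.0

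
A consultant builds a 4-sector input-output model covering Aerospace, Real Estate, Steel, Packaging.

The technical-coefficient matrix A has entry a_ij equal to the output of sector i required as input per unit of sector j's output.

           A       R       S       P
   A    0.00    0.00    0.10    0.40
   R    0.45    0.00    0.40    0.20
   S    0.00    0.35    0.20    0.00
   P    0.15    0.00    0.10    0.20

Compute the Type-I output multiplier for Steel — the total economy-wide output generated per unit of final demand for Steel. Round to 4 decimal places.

m_S = 2.9212

I − A =
  [   1.00     0.00    -0.10    -0.40]
  [  -0.45     1.00    -0.40    -0.20]
  [   0.00    -0.35     0.80     0.00]
  [  -0.15     0.00    -0.10     0.80]
Compute the cofactors C_ij = (−1)^(i+j)·(3×3 minor ij) of I−A; the adjugate is their transpose:
adj(I−A) = Cᵀ =
  [ 0.52100   0.04200   0.12000   0.27100]
  [ 0.31200   0.59200   0.37300   0.30400]
  [ 0.13650   0.25900   0.74000   0.13300]
  [ 0.11475   0.04025   0.11500   0.64425]
det(I−A) = Σ_j (I−A)_1j·C_1j = (1.00)(0.52100) + (0.00)(0.31200) + (-0.10)(0.13650) + (-0.40)(0.11475) = 0.46145
(I − A)⁻¹ = adj(I−A) / det(I−A) ≈
  [   1.12905     0.09102     0.26005     0.58728]
  [   0.67613     1.28291     0.80832     0.65879]
  [   0.29581     0.56127     1.60364     0.28822]
  [   0.24867     0.08723     0.24921     1.39614]
The output multiplier for sector j is the column-j sum of the Leontief inverse (I − A)⁻¹ = adj(I−A) / det(I−A).
Column S of adj(I−A): (0.12000, 0.37300, 0.74000, 0.11500); det(I−A) = 0.46145.
m_S = (0.12000 + 0.37300 + 0.74000 + 0.11500) / 0.46145 = 1.348 / 0.46145 ≈ 2.9212.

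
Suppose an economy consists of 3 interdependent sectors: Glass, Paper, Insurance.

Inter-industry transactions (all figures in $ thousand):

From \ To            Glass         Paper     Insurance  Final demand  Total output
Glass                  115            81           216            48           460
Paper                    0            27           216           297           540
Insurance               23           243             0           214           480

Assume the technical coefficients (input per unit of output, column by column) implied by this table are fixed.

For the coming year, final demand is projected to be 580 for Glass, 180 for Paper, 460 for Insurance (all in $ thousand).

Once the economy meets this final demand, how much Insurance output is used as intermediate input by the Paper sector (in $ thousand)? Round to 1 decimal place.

Technical coefficients a_ij = z_ij / X_j:
  a_11 = 115/460 = 0.25, a_21 = 0/460 = 0.00, a_31 = 23/460 = 0.05
  a_12 = 81/540 = 0.15, a_22 = 27/540 = 0.05, a_32 = 243/540 = 0.45
  a_13 = 216/480 = 0.45, a_23 = 216/480 = 0.45, a_33 = 0/480 = 0.00
I − A =
  [   0.75    -0.15    -0.45]
  [   0.00     0.95    -0.45]
  [  -0.05    -0.45     1.00]
Cofactors of I−A, C_ij = (−1)^(i+j)·(minor ij) (rows/columns in the sector order above):
  C_11 = (0.95)(1.00) − (-0.45)(-0.45) = 0.7475
  C_12 = −[(0.00)(1.00) − (-0.45)(-0.05)] = 0.0225
  C_13 = (0.00)(-0.45) − (0.95)(-0.05) = 0.0475
  C_21 = −[(-0.15)(1.00) − (-0.45)(-0.45)] = 0.3525
  C_22 = (0.75)(1.00) − (-0.45)(-0.05) = 0.7275
  C_23 = −[(0.75)(-0.45) − (-0.15)(-0.05)] = 0.3450
  C_31 = (-0.15)(-0.45) − (-0.45)(0.95) = 0.4950
  C_32 = −[(0.75)(-0.45) − (-0.45)(0.00)] = 0.3375
  C_33 = (0.75)(0.95) − (-0.15)(0.00) = 0.7125
det(I−A) = Σ_j (I−A)_1j·C_1j = (0.75)(0.7475) + (-0.15)(0.0225) + (-0.45)(0.0475) = 0.535875
adj(I−A) = Cᵀ =
  [ 0.7475   0.3525   0.4950]
  [ 0.0225   0.7275   0.3375]
  [ 0.0475   0.3450   0.7125]
(I − A)⁻¹ = adj(I−A) / det(I−A) ≈
  [   1.3949     0.6578     0.9237]
  [   0.0420     1.3576     0.6298]
  [   0.0886     0.6438     1.3296]
First solve x = (I − A)⁻¹ d = adj(I−A)·d / det(I−A); in particular x_2 = (0.0225·580 + 0.7275·180 + 0.3375·460) / 0.535875 = 299.25 / 0.535875 ≈ 558.432.
Intermediate flow from 3 to 2: z_32 = a_32 · x_2 = 0.45 × 299.25 / 0.535875 = 134.6625 / 0.535875 ≈ 251.3.

z_32 = 251.3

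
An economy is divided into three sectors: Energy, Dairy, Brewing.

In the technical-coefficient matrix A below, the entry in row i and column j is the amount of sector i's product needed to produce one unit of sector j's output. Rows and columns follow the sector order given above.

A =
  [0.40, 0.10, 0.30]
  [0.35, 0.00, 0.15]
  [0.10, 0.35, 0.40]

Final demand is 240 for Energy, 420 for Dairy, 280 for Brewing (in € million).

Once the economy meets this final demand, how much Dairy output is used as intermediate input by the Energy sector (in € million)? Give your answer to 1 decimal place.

z_21 = 422.6

I − A =
  [   0.60    -0.10    -0.30]
  [  -0.35     1.00    -0.15]
  [  -0.10    -0.35     0.60]
Cofactors of I−A, C_ij = (−1)^(i+j)·(minor ij) (rows/columns in the sector order above):
  C_11 = (1.00)(0.60) − (-0.15)(-0.35) = 0.5475
  C_12 = −[(-0.35)(0.60) − (-0.15)(-0.10)] = 0.2250
  C_13 = (-0.35)(-0.35) − (1.00)(-0.10) = 0.2225
  C_21 = −[(-0.10)(0.60) − (-0.30)(-0.35)] = 0.1650
  C_22 = (0.60)(0.60) − (-0.30)(-0.10) = 0.3300
  C_23 = −[(0.60)(-0.35) − (-0.10)(-0.10)] = 0.2200
  C_31 = (-0.10)(-0.15) − (-0.30)(1.00) = 0.3150
  C_32 = −[(0.60)(-0.15) − (-0.30)(-0.35)] = 0.1950
  C_33 = (0.60)(1.00) − (-0.10)(-0.35) = 0.5650
det(I−A) = Σ_j (I−A)_1j·C_1j = (0.60)(0.5475) + (-0.10)(0.2250) + (-0.30)(0.2225) = 0.23925
adj(I−A) = Cᵀ =
  [ 0.5475   0.1650   0.3150]
  [ 0.2250   0.3300   0.1950]
  [ 0.2225   0.2200   0.5650]
(I − A)⁻¹ = adj(I−A) / det(I−A) ≈
  [   2.2884     0.6897     1.3166]
  [   0.9404     1.3793     0.8150]
  [   0.9300     0.9195     2.3615]
First solve x = (I − A)⁻¹ d = adj(I−A)·d / det(I−A); in particular x_1 = (0.5475·240 + 0.1650·420 + 0.3150·280) / 0.23925 = 288.90 / 0.23925 ≈ 1207.524.
Intermediate flow from 2 to 1: z_21 = a_21 · x_1 = 0.35 × 288.90 / 0.23925 = 101.115 / 0.23925 ≈ 422.6.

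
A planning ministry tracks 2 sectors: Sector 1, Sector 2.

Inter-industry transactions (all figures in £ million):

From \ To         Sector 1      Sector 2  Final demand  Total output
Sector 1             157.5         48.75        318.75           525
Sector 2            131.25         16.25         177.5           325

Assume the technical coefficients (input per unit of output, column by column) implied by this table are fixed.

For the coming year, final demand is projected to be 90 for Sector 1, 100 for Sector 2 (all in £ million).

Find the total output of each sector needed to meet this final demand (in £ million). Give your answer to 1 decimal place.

Technical coefficients a_ij = z_ij / X_j:
  a_11 = 157.5/525 = 0.30, a_21 = 131.25/525 = 0.25
  a_12 = 48.75/325 = 0.15, a_22 = 16.25/325 = 0.05
I − A =
  [   0.70    -0.15]
  [  -0.25     0.95]
det(I−A) = (0.70)(0.95) − (-0.15)(-0.25) = 0.6275
adj(I−A) = [[0.95, 0.15], [0.25, 0.70]]
(I − A)⁻¹ = adj(I−A) / det(I−A) ≈
  [   1.5139     0.2390]
  [   0.3984     1.1155]
x = (I − A)⁻¹ d = adj(I−A)·d / det(I−A), with det(I−A) = 0.6275:
  x_1 = (0.95·90 + 0.15·100) / 0.6275 = 100.50 / 0.6275 ≈ 160.2
  x_2 = (0.25·90 + 0.70·100) / 0.6275 = 92.50 / 0.6275 ≈ 147.4

x_1 = 160.2, x_2 = 147.4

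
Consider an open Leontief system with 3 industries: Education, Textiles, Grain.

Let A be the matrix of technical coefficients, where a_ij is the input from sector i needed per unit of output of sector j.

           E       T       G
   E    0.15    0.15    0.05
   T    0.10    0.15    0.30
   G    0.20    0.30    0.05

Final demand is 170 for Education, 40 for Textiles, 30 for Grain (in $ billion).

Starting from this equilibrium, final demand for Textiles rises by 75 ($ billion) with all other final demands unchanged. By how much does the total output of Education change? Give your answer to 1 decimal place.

Δx_E = 20.5

I − A =
  [   0.85    -0.15    -0.05]
  [  -0.10     0.85    -0.30]
  [  -0.20    -0.30     0.95]
Cofactors of I−A, C_ij = (−1)^(i+j)·(minor ij) (rows/columns in the sector order above):
  C_11 = (0.85)(0.95) − (-0.30)(-0.30) = 0.7175
  C_12 = −[(-0.10)(0.95) − (-0.30)(-0.20)] = 0.1550
  C_13 = (-0.10)(-0.30) − (0.85)(-0.20) = 0.2000
  C_21 = −[(-0.15)(0.95) − (-0.05)(-0.30)] = 0.1575
  C_22 = (0.85)(0.95) − (-0.05)(-0.20) = 0.7975
  C_23 = −[(0.85)(-0.30) − (-0.15)(-0.20)] = 0.2850
  C_31 = (-0.15)(-0.30) − (-0.05)(0.85) = 0.0875
  C_32 = −[(0.85)(-0.30) − (-0.05)(-0.10)] = 0.2600
  C_33 = (0.85)(0.85) − (-0.15)(-0.10) = 0.7075
det(I−A) = Σ_j (I−A)_1j·C_1j = (0.85)(0.7175) + (-0.15)(0.1550) + (-0.05)(0.2000) = 0.576625
adj(I−A) = Cᵀ =
  [ 0.7175   0.1575   0.0875]
  [ 0.1550   0.7975   0.2600]
  [ 0.2000   0.2850   0.7075]
(I − A)⁻¹ = adj(I−A) / det(I−A) ≈
  [   1.2443     0.2731     0.1517]
  [   0.2688     1.3830     0.4509]
  [   0.3468     0.4943     1.2270]
Δx = (I − A)⁻¹ Δd with Δd having +75 in the Textiles component and 0 elsewhere.
So Δx_E = L_ET · (+75), where L_ET = adj(I−A)_ET / det(I−A) = 0.1575 / 0.576625.
Δx_E = 0.1575 × (+75) / 0.576625 = 11.8125 / 0.576625 ≈ 20.5.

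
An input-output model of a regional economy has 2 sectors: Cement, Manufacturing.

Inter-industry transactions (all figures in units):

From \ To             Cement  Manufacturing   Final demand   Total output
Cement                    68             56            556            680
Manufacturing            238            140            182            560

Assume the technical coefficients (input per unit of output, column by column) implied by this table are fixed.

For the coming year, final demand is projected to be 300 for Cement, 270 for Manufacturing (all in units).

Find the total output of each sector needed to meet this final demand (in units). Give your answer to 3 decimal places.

Technical coefficients a_ij = z_ij / X_j:
  a_11 = 68/680 = 0.10, a_21 = 238/680 = 0.35
  a_12 = 56/560 = 0.10, a_22 = 140/560 = 0.25
I − A =
  [   0.90    -0.10]
  [  -0.35     0.75]
det(I−A) = (0.90)(0.75) − (-0.10)(-0.35) = 0.6400
adj(I−A) = [[0.75, 0.10], [0.35, 0.90]]
(I − A)⁻¹ = adj(I−A) / det(I−A) ≈
  [   1.1719     0.1563]
  [   0.5469     1.4063]
x = (I − A)⁻¹ d = adj(I−A)·d / det(I−A), with det(I−A) = 0.6400:
  x_1 = (0.75·300 + 0.10·270) / 0.6400 = 252.00 / 0.6400 = 393.750
  x_2 = (0.35·300 + 0.90·270) / 0.6400 = 348.00 / 0.6400 = 543.750

x_1 = 393.750, x_2 = 543.750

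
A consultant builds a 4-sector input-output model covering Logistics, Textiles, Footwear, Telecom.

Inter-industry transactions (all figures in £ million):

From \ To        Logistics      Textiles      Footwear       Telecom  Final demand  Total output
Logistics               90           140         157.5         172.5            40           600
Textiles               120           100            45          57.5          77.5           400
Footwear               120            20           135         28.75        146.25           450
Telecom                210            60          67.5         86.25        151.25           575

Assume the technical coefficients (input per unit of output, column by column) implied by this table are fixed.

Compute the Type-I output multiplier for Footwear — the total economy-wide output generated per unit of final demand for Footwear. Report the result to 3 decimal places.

m_3 = 5.647

Technical coefficients a_ij = z_ij / X_j:
  a_11 = 90/600 = 0.15, a_21 = 120/600 = 0.20, a_31 = 120/600 = 0.20, a_41 = 210/600 = 0.35
  a_12 = 140/400 = 0.35, a_22 = 100/400 = 0.25, a_32 = 20/400 = 0.05, a_42 = 60/400 = 0.15
  a_13 = 157.5/450 = 0.35, a_23 = 45/450 = 0.10, a_33 = 135/450 = 0.30, a_43 = 67.5/450 = 0.15
  a_14 = 172.5/575 = 0.30, a_24 = 57.5/575 = 0.10, a_34 = 28.75/575 = 0.05, a_44 = 86.25/575 = 0.15
I − A =
  [   0.85    -0.35    -0.35    -0.30]
  [  -0.20     0.75    -0.10    -0.10]
  [  -0.20    -0.05     0.70    -0.05]
  [  -0.35    -0.15    -0.15     0.85]
Compute the cofactors C_ij = (−1)^(i+j)·(3×3 minor ij) of I−A; the adjugate is their transpose:
adj(I−A) = Cᵀ =
  [ 0.424375   0.256875   0.291125   0.197125]
  [ 0.163750   0.351250   0.155250   0.108250]
  [ 0.149375   0.111875   0.369625   0.087625]
  [ 0.230000   0.187500   0.212500   0.330000]
det(I−A) = Σ_j (I−A)_1j·C_1j = (0.85)(0.424375) + (-0.35)(0.163750) + (-0.35)(0.149375) + (-0.30)(0.230000) = 0.182125
(I − A)⁻¹ = adj(I−A) / det(I−A) ≈
  [   2.3301     1.4104     1.5985     1.0824]
  [   0.8991     1.9286     0.8524     0.5944]
  [   0.8202     0.6143     2.0295     0.4811]
  [   1.2629     1.0295     1.1668     1.8119]
The output multiplier for sector j is the column-j sum of the Leontief inverse (I − A)⁻¹ = adj(I−A) / det(I−A).
Column 3 of adj(I−A): (0.291125, 0.155250, 0.369625, 0.212500); det(I−A) = 0.182125.
m_3 = (0.291125 + 0.155250 + 0.369625 + 0.212500) / 0.182125 = 1.0285 / 0.182125 ≈ 5.647.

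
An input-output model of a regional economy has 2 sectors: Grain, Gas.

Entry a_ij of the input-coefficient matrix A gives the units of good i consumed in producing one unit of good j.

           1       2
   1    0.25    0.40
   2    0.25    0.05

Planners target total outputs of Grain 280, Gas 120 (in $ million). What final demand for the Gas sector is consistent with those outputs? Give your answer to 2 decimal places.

I − A =
  [   0.75    -0.40]
  [  -0.25     0.95]
d = (I − A) x:
  d_1 = (+0.75)·280 + (-0.40)·120 = 162.00
  d_2 = (-0.25)·280 + (+0.95)·120 = 44.00

d_2 = 44.00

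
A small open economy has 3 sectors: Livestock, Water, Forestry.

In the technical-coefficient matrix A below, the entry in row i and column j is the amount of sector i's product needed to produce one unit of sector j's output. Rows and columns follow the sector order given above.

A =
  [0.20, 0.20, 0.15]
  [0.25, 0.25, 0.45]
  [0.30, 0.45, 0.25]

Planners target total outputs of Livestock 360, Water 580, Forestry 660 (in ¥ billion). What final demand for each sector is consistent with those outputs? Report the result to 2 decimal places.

d_1 = 73.00, d_2 = 48.00, d_3 = 126.00

I − A =
  [   0.80    -0.20    -0.15]
  [  -0.25     0.75    -0.45]
  [  -0.30    -0.45     0.75]
d = (I − A) x:
  d_1 = (+0.80)·360 + (-0.20)·580 + (-0.15)·660 = 73.00
  d_2 = (-0.25)·360 + (+0.75)·580 + (-0.45)·660 = 48.00
  d_3 = (-0.30)·360 + (-0.45)·580 + (+0.75)·660 = 126.00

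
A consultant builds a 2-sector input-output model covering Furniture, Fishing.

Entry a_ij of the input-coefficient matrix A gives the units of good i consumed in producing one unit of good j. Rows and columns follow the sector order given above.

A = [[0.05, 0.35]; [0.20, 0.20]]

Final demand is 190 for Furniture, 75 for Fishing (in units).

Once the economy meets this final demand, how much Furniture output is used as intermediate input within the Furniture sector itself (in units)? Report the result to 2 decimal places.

I − A =
  [   0.95    -0.35]
  [  -0.20     0.80]
det(I−A) = (0.95)(0.80) − (-0.35)(-0.20) = 0.6900
adj(I−A) = [[0.80, 0.35], [0.20, 0.95]]
(I − A)⁻¹ = adj(I−A) / det(I−A) ≈
  [   1.1594     0.5072]
  [   0.2899     1.3768]
First solve x = (I − A)⁻¹ d = adj(I−A)·d / det(I−A); in particular x_1 = (0.80·190 + 0.35·75) / 0.6900 = 178.25 / 0.6900 ≈ 258.3333.
Intermediate flow from 1 to 1: z_11 = a_11 · x_1 = 0.05 × 178.25 / 0.6900 = 8.9125 / 0.6900 ≈ 12.92.

z_11 = 12.92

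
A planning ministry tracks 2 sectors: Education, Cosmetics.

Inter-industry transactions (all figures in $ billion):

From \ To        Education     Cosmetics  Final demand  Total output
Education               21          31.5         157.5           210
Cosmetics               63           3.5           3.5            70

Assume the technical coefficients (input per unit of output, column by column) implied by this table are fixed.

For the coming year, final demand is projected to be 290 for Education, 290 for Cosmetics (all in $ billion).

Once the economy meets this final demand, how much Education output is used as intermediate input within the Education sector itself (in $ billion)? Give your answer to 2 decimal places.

Technical coefficients a_ij = z_ij / X_j:
  a_EE = 21/210 = 0.10, a_CE = 63/210 = 0.30
  a_EC = 31.5/70 = 0.45, a_CC = 3.5/70 = 0.05
I − A =
  [   0.90    -0.45]
  [  -0.30     0.95]
det(I−A) = (0.90)(0.95) − (-0.45)(-0.30) = 0.7200
adj(I−A) = [[0.95, 0.45], [0.30, 0.90]]
(I − A)⁻¹ = adj(I−A) / det(I−A) ≈
  [   1.3194     0.6250]
  [   0.4167     1.2500]
First solve x = (I − A)⁻¹ d = adj(I−A)·d / det(I−A); in particular x_E = (0.95·290 + 0.45·290) / 0.7200 = 406.00 / 0.7200 ≈ 563.8889.
Intermediate flow from E to E: z_EE = a_EE · x_E = 0.10 × 406.00 / 0.7200 = 40.60 / 0.7200 ≈ 56.39.

z_EE = 56.39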